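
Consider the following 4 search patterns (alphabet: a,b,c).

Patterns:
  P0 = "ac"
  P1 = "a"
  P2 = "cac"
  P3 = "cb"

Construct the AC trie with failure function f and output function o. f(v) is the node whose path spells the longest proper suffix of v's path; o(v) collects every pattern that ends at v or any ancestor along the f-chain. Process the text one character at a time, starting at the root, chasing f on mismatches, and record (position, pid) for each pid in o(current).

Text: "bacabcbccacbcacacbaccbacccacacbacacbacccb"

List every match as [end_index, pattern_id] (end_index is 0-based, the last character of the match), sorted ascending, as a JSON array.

Construct AC machine:
Trie (insert patterns):
  0='ε' goto a→1 c→3
  1='a' goto c→2  ←P1
  2='ac' goto ·  ←P0
  3='c' goto a→4 b→6
  4='ca' goto c→5
  5='cac' goto ·  ←P2
  6='cb' goto ·  ←P3

BFS fail/out derivation:
  fail(1) 'a': from fail(0)=0 chase 'a': 0 ⇒ 0;  out={1}∪out(0)={1}
  fail(3) 'c': from fail(0)=0 chase 'c': 0 ⇒ 0;  out=∅∪out(0)=∅
  fail(2) 'ac': from fail(1)=0 chase 'c': 0 ⇒ 3;  out={0}∪out(3)={0}
  fail(4) 'ca': from fail(3)=0 chase 'a': 0 ⇒ 1;  out=∅∪out(1)={1}
  fail(6) 'cb': from fail(3)=0 chase 'b': 0 ⇒ 0;  out={3}∪out(0)={3}
  fail(5) 'cac': from fail(4)=1 chase 'c': 1 ⇒ 2;  out={2}∪out(2)={0,2}

Scan:
i=0 'b': node 0→0
i=1 'a': node 0→1  ** P1@[1:1]
i=2 'c': node 1→2  ** P0@[1:2]
i=3 'a': node 2→4 (via fail)  ** P1@[3:3]
i=4 'b': node 4→0 (via fail)
i=5 'c': node 0→3
i=6 'b': node 3→6  ** P3@[5:6]
i=7 'c': node 6→3 (via fail)
i=8 'c': node 3→3 (via fail)
i=9 'a': node 3→4  ** P1@[9:9]
i=10 'c': node 4→5  ** P0@[9:10],P2@[8:10]
i=11 'b': node 5→6 (via fail)  ** P3@[10:11]
i=12 'c': node 6→3 (via fail)
i=13 'a': node 3→4  ** P1@[13:13]
i=14 'c': node 4→5  ** P0@[13:14],P2@[12:14]
i=15 'a': node 5→4 (via fail)  ** P1@[15:15]
i=16 'c': node 4→5  ** P0@[15:16],P2@[14:16]
i=17 'b': node 5→6 (via fail)  ** P3@[16:17]
i=18 'a': node 6→1 (via fail)  ** P1@[18:18]
i=19 'c': node 1→2  ** P0@[18:19]
i=20 'c': node 2→3 (via fail)
i=21 'b': node 3→6  ** P3@[20:21]
i=22 'a': node 6→1 (via fail)  ** P1@[22:22]
i=23 'c': node 1→2  ** P0@[22:23]
i=24 'c': node 2→3 (via fail)
i=25 'c': node 3→3 (via fail)
i=26 'a': node 3→4  ** P1@[26:26]
i=27 'c': node 4→5  ** P0@[26:27],P2@[25:27]
i=28 'a': node 5→4 (via fail)  ** P1@[28:28]
i=29 'c': node 4→5  ** P0@[28:29],P2@[27:29]
i=30 'b': node 5→6 (via fail)  ** P3@[29:30]
i=31 'a': node 6→1 (via fail)  ** P1@[31:31]
i=32 'c': node 1→2  ** P0@[31:32]
i=33 'a': node 2→4 (via fail)  ** P1@[33:33]
i=34 'c': node 4→5  ** P0@[33:34],P2@[32:34]
i=35 'b': node 5→6 (via fail)  ** P3@[34:35]
i=36 'a': node 6→1 (via fail)  ** P1@[36:36]
i=37 'c': node 1→2  ** P0@[36:37]
i=38 'c': node 2→3 (via fail)
i=39 'c': node 3→3 (via fail)
i=40 'b': node 3→6  ** P3@[39:40]

Result: [[1,1],[2,0],[3,1],[6,3],[9,1],[10,0],[10,2],[11,3],[13,1],[14,0],[14,2],[15,1],[16,0],[16,2],[17,3],[18,1],[19,0],[21,3],[22,1],[23,0],[26,1],[27,0],[27,2],[28,1],[29,0],[29,2],[30,3],[31,1],[32,0],[33,1],[34,0],[34,2],[35,3],[36,1],[37,0],[40,3]]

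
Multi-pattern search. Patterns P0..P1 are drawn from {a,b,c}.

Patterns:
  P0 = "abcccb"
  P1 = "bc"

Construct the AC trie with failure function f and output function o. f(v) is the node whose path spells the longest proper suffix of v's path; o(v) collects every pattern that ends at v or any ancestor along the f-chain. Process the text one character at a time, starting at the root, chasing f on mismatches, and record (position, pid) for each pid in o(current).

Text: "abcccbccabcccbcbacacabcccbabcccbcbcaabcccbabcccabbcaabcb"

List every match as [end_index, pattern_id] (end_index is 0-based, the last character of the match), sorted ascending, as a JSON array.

Construct AC machine:
Trie (insert patterns):
  n0 'ε': a→1 b→7
  n1 'a': b→2
  n2 'ab': c→3
  n3 'abc': c→4
  n4 'abcc': c→5
  n5 'abccc': b→6
  n6 'abcccb': ·  ←P0
  n7 'b': c→8
  n8 'bc': ·  ←P1

BFS fail/out derivation:
  fail(1) 'a': from fail(0)=0 chase 'a': 0 ⇒ 0;  out=∅∪out(0)=∅
  fail(7) 'b': from fail(0)=0 chase 'b': 0 ⇒ 0;  out=∅∪out(0)=∅
  fail(2) 'ab': from fail(1)=0 chase 'b': 0 ⇒ 7;  out=∅∪out(7)=∅
  fail(8) 'bc': from fail(7)=0 chase 'c': 0 ⇒ 0;  out={1}∪out(0)={1}
  fail(3) 'abc': from fail(2)=7 chase 'c': 7 ⇒ 8;  out=∅∪out(8)={1}
  fail(4) 'abcc': from fail(3)=8 chase 'c': 8→0 ⇒ 0;  out=∅∪out(0)=∅
  fail(5) 'abccc': from fail(4)=0 chase 'c': 0 ⇒ 0;  out=∅∪out(0)=∅
  fail(6) 'abcccb': from fail(5)=0 chase 'b': 0 ⇒ 7;  out={0}∪out(7)={0}

Run:
pos 0 'a': at 1
pos 1 'b': at 2
pos 2 'c': at 3  → match P1@[1:2]
pos 3 'c': at 4
pos 4 'c': at 5
pos 5 'b': at 6  → match P0@[0:5]
pos 6 'c': at 8 ·f  → match P1@[5:6]
pos 7 'c': at 0 ·f
pos 8 'a': at 1
pos 9 'b': at 2
pos 10 'c': at 3  → match P1@[9:10]
pos 11 'c': at 4
pos 12 'c': at 5
pos 13 'b': at 6  → match P0@[8:13]
pos 14 'c': at 8 ·f  → match P1@[13:14]
pos 15 'b': at 7 ·f
pos 16 'a': at 1 ·f
pos 17 'c': at 0 ·f
pos 18 'a': at 1
pos 19 'c': at 0 ·f
pos 20 'a': at 1
pos 21 'b': at 2
pos 22 'c': at 3  → match P1@[21:22]
pos 23 'c': at 4
pos 24 'c': at 5
pos 25 'b': at 6  → match P0@[20:25]
pos 26 'a': at 1 ·f
pos 27 'b': at 2
pos 28 'c': at 3  → match P1@[27:28]
pos 29 'c': at 4
pos 30 'c': at 5
pos 31 'b': at 6  → match P0@[26:31]
pos 32 'c': at 8 ·f  → match P1@[31:32]
pos 33 'b': at 7 ·f
pos 34 'c': at 8  → match P1@[33:34]
pos 35 'a': at 1 ·f
pos 36 'a': at 1 ·f
pos 37 'b': at 2
pos 38 'c': at 3  → match P1@[37:38]
pos 39 'c': at 4
pos 40 'c': at 5
pos 41 'b': at 6  → match P0@[36:41]
pos 42 'a': at 1 ·f
pos 43 'b': at 2
pos 44 'c': at 3  → match P1@[43:44]
pos 45 'c': at 4
pos 46 'c': at 5
pos 47 'a': at 1 ·f
pos 48 'b': at 2
pos 49 'b': at 7 ·f
pos 50 'c': at 8  → match P1@[49:50]
pos 51 'a': at 1 ·f
pos 52 'a': at 1 ·f
pos 53 'b': at 2
pos 54 'c': at 3  → match P1@[53:54]
pos 55 'b': at 7 ·f

Matches: [[2,1],[5,0],[6,1],[10,1],[13,0],[14,1],[22,1],[25,0],[28,1],[31,0],[32,1],[34,1],[38,1],[41,0],[44,1],[50,1],[54,1]]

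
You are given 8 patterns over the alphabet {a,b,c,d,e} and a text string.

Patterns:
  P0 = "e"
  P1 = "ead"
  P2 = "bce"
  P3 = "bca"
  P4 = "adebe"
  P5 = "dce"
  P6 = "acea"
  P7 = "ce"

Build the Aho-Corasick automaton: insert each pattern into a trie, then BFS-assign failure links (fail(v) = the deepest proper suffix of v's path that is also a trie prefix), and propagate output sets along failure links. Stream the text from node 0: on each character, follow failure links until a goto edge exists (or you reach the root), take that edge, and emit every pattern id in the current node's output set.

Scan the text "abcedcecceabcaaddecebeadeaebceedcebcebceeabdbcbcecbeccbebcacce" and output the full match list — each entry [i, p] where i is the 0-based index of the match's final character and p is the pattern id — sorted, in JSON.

Build:
Trie nodes:
  0='ε' goto a→8 b→4 c→19 d→13 e→1
  1='e' goto a→2  [P0 ends]
  2='ea' goto d→3
  3='ead' goto ·  [P1 ends]
  4='b' goto c→5
  5='bc' goto a→7 e→6
  6='bce' goto ·  [P2 ends]
  7='bca' goto ·  [P3 ends]
  8='a' goto c→16 d→9
  9='ad' goto e→10
  10='ade' goto b→11
  11='adeb' goto e→12
  12='adebe' goto ·  [P4 ends]
  13='d' goto c→14
  14='dc' goto e→15
  15='dce' goto ·  [P5 ends]
  16='ac' goto e→17
  17='ace' goto a→18
  18='acea' goto ·  [P6 ends]
  19='c' goto e→20
  20='ce' goto ·  [P7 ends]

Failure links (BFS by depth):
  fail(1) 'e': from fail(0)=0 chase 'e': 0 ⇒ 0;  out={0}∪out(0)={0}
  fail(4) 'b': from fail(0)=0 chase 'b': 0 ⇒ 0;  out=∅∪out(0)=∅
  fail(8) 'a': from fail(0)=0 chase 'a': 0 ⇒ 0;  out=∅∪out(0)=∅
  fail(13) 'd': from fail(0)=0 chase 'd': 0 ⇒ 0;  out=∅∪out(0)=∅
  fail(19) 'c': from fail(0)=0 chase 'c': 0 ⇒ 0;  out=∅∪out(0)=∅
  fail(2) 'ea': from fail(1)=0 chase 'a': 0 ⇒ 8;  out=∅∪out(8)=∅
  fail(5) 'bc': from fail(4)=0 chase 'c': 0 ⇒ 19;  out=∅∪out(19)=∅
  fail(9) 'ad': from fail(8)=0 chase 'd': 0 ⇒ 13;  out=∅∪out(13)=∅
  fail(14) 'dc': from fail(13)=0 chase 'c': 0 ⇒ 19;  out=∅∪out(19)=∅
  fail(16) 'ac': from fail(8)=0 chase 'c': 0 ⇒ 19;  out=∅∪out(19)=∅
  fail(20) 'ce': from fail(19)=0 chase 'e': 0 ⇒ 1;  out={7}∪out(1)={0,7}
  fail(3) 'ead': from fail(2)=8 chase 'd': 8 ⇒ 9;  out={1}∪out(9)={1}
  fail(6) 'bce': from fail(5)=19 chase 'e': 19 ⇒ 20;  out={2}∪out(20)={0,2,7}
  fail(7) 'bca': from fail(5)=19 chase 'a': 19→0 ⇒ 8;  out={3}∪out(8)={3}
  fail(10) 'ade': from fail(9)=13 chase 'e': 13→0 ⇒ 1;  out=∅∪out(1)={0}
  fail(15) 'dce': from fail(14)=19 chase 'e': 19 ⇒ 20;  out={5}∪out(20)={0,5,7}
  fail(17) 'ace': from fail(16)=19 chase 'e': 19 ⇒ 20;  out=∅∪out(20)={0,7}
  fail(11) 'adeb': from fail(10)=1 chase 'b': 1→0 ⇒ 4;  out=∅∪out(4)=∅
  fail(18) 'acea': from fail(17)=20 chase 'a': 20→1 ⇒ 2;  out={6}∪out(2)={6}
  fail(12) 'adebe': from fail(11)=4 chase 'e': 4→0 ⇒ 1;  out={4}∪out(1)={0,4}

Scan:
pos 0 'a': at 8
pos 1 'b': at 4 (via fail)
pos 2 'c': at 5
pos 3 'e': at 6  → match P0@[3:3],P2@[1:3],P7@[2:3]
pos 4 'd': at 13 (via fail)
pos 5 'c': at 14
pos 6 'e': at 15  → match P0@[6:6],P5@[4:6],P7@[5:6]
pos 7 'c': at 19 (via fail)
pos 8 'c': at 19 (via fail)
pos 9 'e': at 20  → match P0@[9:9],P7@[8:9]
pos 10 'a': at 2 (via fail)
pos 11 'b': at 4 (via fail)
pos 12 'c': at 5
pos 13 'a': at 7  → match P3@[11:13]
pos 14 'a': at 8 (via fail)
pos 15 'd': at 9
pos 16 'd': at 13 (via fail)
pos 17 'e': at 1 (via fail)  → match P0@[17:17]
pos 18 'c': at 19 (via fail)
pos 19 'e': at 20  → match P0@[19:19],P7@[18:19]
pos 20 'b': at 4 (via fail)
pos 21 'e': at 1 (via fail)  → match P0@[21:21]
pos 22 'a': at 2
pos 23 'd': at 3  → match P1@[21:23]
pos 24 'e': at 10 (via fail)  → match P0@[24:24]
pos 25 'a': at 2 (via fail)
pos 26 'e': at 1 (via fail)  → match P0@[26:26]
pos 27 'b': at 4 (via fail)
pos 28 'c': at 5
pos 29 'e': at 6  → match P0@[29:29],P2@[27:29],P7@[28:29]
pos 30 'e': at 1 (via fail)  → match P0@[30:30]
pos 31 'd': at 13 (via fail)
pos 32 'c': at 14
pos 33 'e': at 15  → match P0@[33:33],P5@[31:33],P7@[32:33]
pos 34 'b': at 4 (via fail)
pos 35 'c': at 5
pos 36 'e': at 6  → match P0@[36:36],P2@[34:36],P7@[35:36]
pos 37 'b': at 4 (via fail)
pos 38 'c': at 5
pos 39 'e': at 6  → match P0@[39:39],P2@[37:39],P7@[38:39]
pos 40 'e': at 1 (via fail)  → match P0@[40:40]
pos 41 'a': at 2
pos 42 'b': at 4 (via fail)
pos 43 'd': at 13 (via fail)
pos 44 'b': at 4 (via fail)
pos 45 'c': at 5
pos 46 'b': at 4 (via fail)
pos 47 'c': at 5
pos 48 'e': at 6  → match P0@[48:48],P2@[46:48],P7@[47:48]
pos 49 'c': at 19 (via fail)
pos 50 'b': at 4 (via fail)
pos 51 'e': at 1 (via fail)  → match P0@[51:51]
pos 52 'c': at 19 (via fail)
pos 53 'c': at 19 (via fail)
pos 54 'b': at 4 (via fail)
pos 55 'e': at 1 (via fail)  → match P0@[55:55]
pos 56 'b': at 4 (via fail)
pos 57 'c': at 5
pos 58 'a': at 7  → match P3@[56:58]
pos 59 'c': at 16 (via fail)
pos 60 'c': at 19 (via fail)
pos 61 'e': at 20  → match P0@[61:61],P7@[60:61]

All matches (sorted): [[3,0],[3,2],[3,7],[6,0],[6,5],[6,7],[9,0],[9,7],[13,3],[17,0],[19,0],[19,7],[21,0],[23,1],[24,0],[26,0],[29,0],[29,2],[29,7],[30,0],[33,0],[33,5],[33,7],[36,0],[36,2],[36,7],[39,0],[39,2],[39,7],[40,0],[48,0],[48,2],[48,7],[51,0],[55,0],[58,3],[61,0],[61,7]]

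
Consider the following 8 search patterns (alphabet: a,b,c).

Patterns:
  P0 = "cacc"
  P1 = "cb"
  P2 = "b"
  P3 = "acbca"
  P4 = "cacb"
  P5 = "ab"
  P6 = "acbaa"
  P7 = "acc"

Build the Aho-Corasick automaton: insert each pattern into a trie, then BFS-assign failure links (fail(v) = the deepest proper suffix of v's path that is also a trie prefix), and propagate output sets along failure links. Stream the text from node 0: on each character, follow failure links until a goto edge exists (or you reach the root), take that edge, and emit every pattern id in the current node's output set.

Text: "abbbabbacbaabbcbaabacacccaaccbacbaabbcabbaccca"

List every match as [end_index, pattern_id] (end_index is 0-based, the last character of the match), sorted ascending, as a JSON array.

Build automaton:
Trie nodes:
  0='ε' goto a→7 b→6 c→1
  1='c' goto a→2 b→5
  2='ca' goto c→3
  3='cac' goto b→12 c→4
  4='cacc' goto ·  [P0 ends]
  5='cb' goto ·  [P1 ends]
  6='b' goto ·  [P2 ends]
  7='a' goto b→13 c→8
  8='ac' goto b→9 c→16
  9='acb' goto a→14 c→10
  10='acbc' goto a→11
  11='acbca' goto ·  [P3 ends]
  12='cacb' goto ·  [P4 ends]
  13='ab' goto ·  [P5 ends]
  14='acba' goto a→15
  15='acbaa' goto ·  [P6 ends]
  16='acc' goto ·  [P7 ends]

Failure links (BFS by depth):
  n1('c'): parent n0 fail=0; on 'c' 0 → fail=0;  out ∅∪∅=∅
  n6('b'): parent n0 fail=0; on 'b' 0 → fail=0;  out {2}∪∅={2}
  n7('a'): parent n0 fail=0; on 'a' 0 → fail=0;  out ∅∪∅=∅
  n2('ca'): parent n1 fail=0; on 'a' 0 → fail=7;  out ∅∪∅=∅
  n5('cb'): parent n1 fail=0; on 'b' 0 → fail=6;  out {1}∪{2}={1,2}
  n8('ac'): parent n7 fail=0; on 'c' 0 → fail=1;  out ∅∪∅=∅
  n13('ab'): parent n7 fail=0; on 'b' 0 → fail=6;  out {5}∪{2}={2,5}
  n3('cac'): parent n2 fail=7; on 'c' 7 → fail=8;  out ∅∪∅=∅
  n9('acb'): parent n8 fail=1; on 'b' 1 → fail=5;  out ∅∪{1,2}={1,2}
  n16('acc'): parent n8 fail=1; on 'c' 1→0 → fail=1;  out {7}∪∅={7}
  n4('cacc'): parent n3 fail=8; on 'c' 8 → fail=16;  out {0}∪{7}={0,7}
  n10('acbc'): parent n9 fail=5; on 'c' 5→6→0 → fail=1;  out ∅∪∅=∅
  n12('cacb'): parent n3 fail=8; on 'b' 8 → fail=9;  out {4}∪{1,2}={1,2,4}
  n14('acba'): parent n9 fail=5; on 'a' 5→6→0 → fail=7;  out ∅∪∅=∅
  n11('acbca'): parent n10 fail=1; on 'a' 1 → fail=2;  out {3}∪∅={3}
  n15('acbaa'): parent n14 fail=7; on 'a' 7→0 → fail=7;  out {6}∪∅={6}

Text stream:
i=0 'a': node 0→7
i=1 'b': node 7→13  emit P2@[1:1],P5@[0:1]
i=2 'b': node 13→6 ·f  emit P2@[2:2]
i=3 'b': node 6→6 ·f  emit P2@[3:3]
i=4 'a': node 6→7 ·f
i=5 'b': node 7→13  emit P2@[5:5],P5@[4:5]
i=6 'b': node 13→6 ·f  emit P2@[6:6]
i=7 'a': node 6→7 ·f
i=8 'c': node 7→8
i=9 'b': node 8→9  emit P1@[8:9],P2@[9:9]
i=10 'a': node 9→14
i=11 'a': node 14→15  emit P6@[7:11]
i=12 'b': node 15→13 ·f  emit P2@[12:12],P5@[11:12]
i=13 'b': node 13→6 ·f  emit P2@[13:13]
i=14 'c': node 6→1 ·f
i=15 'b': node 1→5  emit P1@[14:15],P2@[15:15]
i=16 'a': node 5→7 ·f
i=17 'a': node 7→7 ·f
i=18 'b': node 7→13  emit P2@[18:18],P5@[17:18]
i=19 'a': node 13→7 ·f
i=20 'c': node 7→8
i=21 'a': node 8→2 ·f
i=22 'c': node 2→3
i=23 'c': node 3→4  emit P0@[20:23],P7@[21:23]
i=24 'c': node 4→1 ·f
i=25 'a': node 1→2
i=26 'a': node 2→7 ·f
i=27 'c': node 7→8
i=28 'c': node 8→16  emit P7@[26:28]
i=29 'b': node 16→5 ·f  emit P1@[28:29],P2@[29:29]
i=30 'a': node 5→7 ·f
i=31 'c': node 7→8
i=32 'b': node 8→9  emit P1@[31:32],P2@[32:32]
i=33 'a': node 9→14
i=34 'a': node 14→15  emit P6@[30:34]
i=35 'b': node 15→13 ·f  emit P2@[35:35],P5@[34:35]
i=36 'b': node 13→6 ·f  emit P2@[36:36]
i=37 'c': node 6→1 ·f
i=38 'a': node 1→2
i=39 'b': node 2→13 ·f  emit P2@[39:39],P5@[38:39]
i=40 'b': node 13→6 ·f  emit P2@[40:40]
i=41 'a': node 6→7 ·f
i=42 'c': node 7→8
i=43 'c': node 8→16  emit P7@[41:43]
i=44 'c': node 16→1 ·f
i=45 'a': node 1→2

Matches: [[1,2],[1,5],[2,2],[3,2],[5,2],[5,5],[6,2],[9,1],[9,2],[11,6],[12,2],[12,5],[13,2],[15,1],[15,2],[18,2],[18,5],[23,0],[23,7],[28,7],[29,1],[29,2],[32,1],[32,2],[34,6],[35,2],[35,5],[36,2],[39,2],[39,5],[40,2],[43,7]]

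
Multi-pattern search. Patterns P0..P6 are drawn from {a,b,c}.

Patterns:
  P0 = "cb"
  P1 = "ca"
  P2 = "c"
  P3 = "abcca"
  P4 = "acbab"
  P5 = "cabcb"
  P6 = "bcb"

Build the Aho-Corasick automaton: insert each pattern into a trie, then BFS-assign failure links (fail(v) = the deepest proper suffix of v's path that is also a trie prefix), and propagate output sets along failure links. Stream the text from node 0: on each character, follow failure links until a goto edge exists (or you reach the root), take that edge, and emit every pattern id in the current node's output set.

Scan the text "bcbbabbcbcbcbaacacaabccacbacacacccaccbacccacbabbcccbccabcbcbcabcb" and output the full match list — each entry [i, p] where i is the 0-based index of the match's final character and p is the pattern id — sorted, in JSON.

Build automaton:
Trie (insert patterns):
  0='ε' goto a→4 b→16 c→1
  1='c' goto a→3 b→2  [P2 ends]
  2='cb' goto ·  [P0 ends]
  3='ca' goto b→13  [P1 ends]
  4='a' goto b→5 c→9
  5='ab' goto c→6
  6='abc' goto c→7
  7='abcc' goto a→8
  8='abcca' goto ·  [P3 ends]
  9='ac' goto b→10
  10='acb' goto a→11
  11='acba' goto b→12
  12='acbab' goto ·  [P4 ends]
  13='cab' goto c→14
  14='cabc' goto b→15
  15='cabcb' goto ·  [P5 ends]
  16='b' goto c→17
  17='bc' goto b→18
  18='bcb' goto ·  [P6 ends]

Failure links (BFS by depth):
  fail(1) 'c': from fail(0)=0 chase 'c': 0 ⇒ 0;  out={2}∪out(0)={2}
  fail(4) 'a': from fail(0)=0 chase 'a': 0 ⇒ 0;  out=∅∪out(0)=∅
  fail(16) 'b': from fail(0)=0 chase 'b': 0 ⇒ 0;  out=∅∪out(0)=∅
  fail(2) 'cb': from fail(1)=0 chase 'b': 0 ⇒ 16;  out={0}∪out(16)={0}
  fail(3) 'ca': from fail(1)=0 chase 'a': 0 ⇒ 4;  out={1}∪out(4)={1}
  fail(5) 'ab': from fail(4)=0 chase 'b': 0 ⇒ 16;  out=∅∪out(16)=∅
  fail(9) 'ac': from fail(4)=0 chase 'c': 0 ⇒ 1;  out=∅∪out(1)={2}
  fail(17) 'bc': from fail(16)=0 chase 'c': 0 ⇒ 1;  out=∅∪out(1)={2}
  fail(6) 'abc': from fail(5)=16 chase 'c': 16 ⇒ 17;  out=∅∪out(17)={2}
  fail(10) 'acb': from fail(9)=1 chase 'b': 1 ⇒ 2;  out=∅∪out(2)={0}
  fail(13) 'cab': from fail(3)=4 chase 'b': 4 ⇒ 5;  out=∅∪out(5)=∅
  fail(18) 'bcb': from fail(17)=1 chase 'b': 1 ⇒ 2;  out={6}∪out(2)={0,6}
  fail(7) 'abcc': from fail(6)=17 chase 'c': 17→1→0 ⇒ 1;  out=∅∪out(1)={2}
  fail(11) 'acba': from fail(10)=2 chase 'a': 2→16→0 ⇒ 4;  out=∅∪out(4)=∅
  fail(14) 'cabc': from fail(13)=5 chase 'c': 5 ⇒ 6;  out=∅∪out(6)={2}
  fail(8) 'abcca': from fail(7)=1 chase 'a': 1 ⇒ 3;  out={3}∪out(3)={1,3}
  fail(12) 'acbab': from fail(11)=4 chase 'b': 4 ⇒ 5;  out={4}∪out(5)={4}
  fail(15) 'cabcb': from fail(14)=6 chase 'b': 6→17 ⇒ 18;  out={5}∪out(18)={0,5,6}

Run:
i=0 'b': node 0→16
i=1 'c': node 16→17  ** P2@[1:1]
i=2 'b': node 17→18  ** P0@[1:2],P6@[0:2]
i=3 'b': node 18→16 (via fail)
i=4 'a': node 16→4 (via fail)
i=5 'b': node 4→5
i=6 'b': node 5→16 (via fail)
i=7 'c': node 16→17  ** P2@[7:7]
i=8 'b': node 17→18  ** P0@[7:8],P6@[6:8]
i=9 'c': node 18→17 (via fail)  ** P2@[9:9]
i=10 'b': node 17→18  ** P0@[9:10],P6@[8:10]
i=11 'c': node 18→17 (via fail)  ** P2@[11:11]
i=12 'b': node 17→18  ** P0@[11:12],P6@[10:12]
i=13 'a': node 18→4 (via fail)
i=14 'a': node 4→4 (via fail)
i=15 'c': node 4→9  ** P2@[15:15]
i=16 'a': node 9→3 (via fail)  ** P1@[15:16]
i=17 'c': node 3→9 (via fail)  ** P2@[17:17]
i=18 'a': node 9→3 (via fail)  ** P1@[17:18]
i=19 'a': node 3→4 (via fail)
i=20 'b': node 4→5
i=21 'c': node 5→6  ** P2@[21:21]
i=22 'c': node 6→7  ** P2@[22:22]
i=23 'a': node 7→8  ** P1@[22:23],P3@[19:23]
i=24 'c': node 8→9 (via fail)  ** P2@[24:24]
i=25 'b': node 9→10  ** P0@[24:25]
i=26 'a': node 10→11
i=27 'c': node 11→9 (via fail)  ** P2@[27:27]
i=28 'a': node 9→3 (via fail)  ** P1@[27:28]
i=29 'c': node 3→9 (via fail)  ** P2@[29:29]
i=30 'a': node 9→3 (via fail)  ** P1@[29:30]
i=31 'c': node 3→9 (via fail)  ** P2@[31:31]
i=32 'c': node 9→1 (via fail)  ** P2@[32:32]
i=33 'c': node 1→1 (via fail)  ** P2@[33:33]
i=34 'a': node 1→3  ** P1@[33:34]
i=35 'c': node 3→9 (via fail)  ** P2@[35:35]
i=36 'c': node 9→1 (via fail)  ** P2@[36:36]
i=37 'b': node 1→2  ** P0@[36:37]
i=38 'a': node 2→4 (via fail)
i=39 'c': node 4→9  ** P2@[39:39]
i=40 'c': node 9→1 (via fail)  ** P2@[40:40]
i=41 'c': node 1→1 (via fail)  ** P2@[41:41]
i=42 'a': node 1→3  ** P1@[41:42]
i=43 'c': node 3→9 (via fail)  ** P2@[43:43]
i=44 'b': node 9→10  ** P0@[43:44]
i=45 'a': node 10→11
i=46 'b': node 11→12  ** P4@[42:46]
i=47 'b': node 12→16 (via fail)
i=48 'c': node 16→17  ** P2@[48:48]
i=49 'c': node 17→1 (via fail)  ** P2@[49:49]
i=50 'c': node 1→1 (via fail)  ** P2@[50:50]
i=51 'b': node 1→2  ** P0@[50:51]
i=52 'c': node 2→17 (via fail)  ** P2@[52:52]
i=53 'c': node 17→1 (via fail)  ** P2@[53:53]
i=54 'a': node 1→3  ** P1@[53:54]
i=55 'b': node 3→13
i=56 'c': node 13→14  ** P2@[56:56]
i=57 'b': node 14→15  ** P0@[56:57],P5@[53:57],P6@[55:57]
i=58 'c': node 15→17 (via fail)  ** P2@[58:58]
i=59 'b': node 17→18  ** P0@[58:59],P6@[57:59]
i=60 'c': node 18→17 (via fail)  ** P2@[60:60]
i=61 'a': node 17→3 (via fail)  ** P1@[60:61]
i=62 'b': node 3→13
i=63 'c': node 13→14  ** P2@[63:63]
i=64 'b': node 14→15  ** P0@[63:64],P5@[60:64],P6@[62:64]

All matches (sorted): [[1,2],[2,0],[2,6],[7,2],[8,0],[8,6],[9,2],[10,0],[10,6],[11,2],[12,0],[12,6],[15,2],[16,1],[17,2],[18,1],[21,2],[22,2],[23,1],[23,3],[24,2],[25,0],[27,2],[28,1],[29,2],[30,1],[31,2],[32,2],[33,2],[34,1],[35,2],[36,2],[37,0],[39,2],[40,2],[41,2],[42,1],[43,2],[44,0],[46,4],[48,2],[49,2],[50,2],[51,0],[52,2],[53,2],[54,1],[56,2],[57,0],[57,5],[57,6],[58,2],[59,0],[59,6],[60,2],[61,1],[63,2],[64,0],[64,5],[64,6]]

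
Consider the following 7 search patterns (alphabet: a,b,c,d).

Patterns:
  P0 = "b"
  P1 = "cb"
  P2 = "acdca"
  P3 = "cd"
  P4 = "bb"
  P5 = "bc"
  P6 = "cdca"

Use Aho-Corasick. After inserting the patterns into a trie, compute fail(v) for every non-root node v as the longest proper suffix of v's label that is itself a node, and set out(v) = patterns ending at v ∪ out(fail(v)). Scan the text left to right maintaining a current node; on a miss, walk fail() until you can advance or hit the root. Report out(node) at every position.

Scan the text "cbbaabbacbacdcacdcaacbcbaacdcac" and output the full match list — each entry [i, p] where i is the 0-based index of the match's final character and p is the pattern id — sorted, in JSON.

Build:
Trie nodes:
  0='ε' goto a→4 b→1 c→2
  1='b' goto b→10 c→11  [P0 ends]
  2='c' goto b→3 d→9
  3='cb' goto ·  [P1 ends]
  4='a' goto c→5
  5='ac' goto d→6
  6='acd' goto c→7
  7='acdc' goto a→8
  8='acdca' goto ·  [P2 ends]
  9='cd' goto c→12  [P3 ends]
  10='bb' goto ·  [P4 ends]
  11='bc' goto ·  [P5 ends]
  12='cdc' goto a→13
  13='cdca' goto ·  [P6 ends]

BFS fail/out derivation:
  n1('b'): parent n0 fail=0; on 'b' 0 → fail=0;  out {0}∪∅={0}
  n2('c'): parent n0 fail=0; on 'c' 0 → fail=0;  out ∅∪∅=∅
  n4('a'): parent n0 fail=0; on 'a' 0 → fail=0;  out ∅∪∅=∅
  n3('cb'): parent n2 fail=0; on 'b' 0 → fail=1;  out {1}∪{0}={0,1}
  n5('ac'): parent n4 fail=0; on 'c' 0 → fail=2;  out ∅∪∅=∅
  n9('cd'): parent n2 fail=0; on 'd' 0 → fail=0;  out {3}∪∅={3}
  n10('bb'): parent n1 fail=0; on 'b' 0 → fail=1;  out {4}∪{0}={0,4}
  n11('bc'): parent n1 fail=0; on 'c' 0 → fail=2;  out {5}∪∅={5}
  n6('acd'): parent n5 fail=2; on 'd' 2 → fail=9;  out ∅∪{3}={3}
  n12('cdc'): parent n9 fail=0; on 'c' 0 → fail=2;  out ∅∪∅=∅
  n7('acdc'): parent n6 fail=9; on 'c' 9 → fail=12;  out ∅∪∅=∅
  n13('cdca'): parent n12 fail=2; on 'a' 2→0 → fail=4;  out {6}∪∅={6}
  n8('acdca'): parent n7 fail=12; on 'a' 12 → fail=13;  out {2}∪{6}={2,6}

Scan:
[0] read 'c'  n0⇒n2
[1] read 'b'  n2⇒n3  emit P0@[1:1],P1@[0:1]
[2] read 'b'  n3⇒n10 ·f  emit P0@[2:2],P4@[1:2]
[3] read 'a'  n10⇒n4 ·f
[4] read 'a'  n4⇒n4 ·f
[5] read 'b'  n4⇒n1 ·f  emit P0@[5:5]
[6] read 'b'  n1⇒n10  emit P0@[6:6],P4@[5:6]
[7] read 'a'  n10⇒n4 ·f
[8] read 'c'  n4⇒n5
[9] read 'b'  n5⇒n3 ·f  emit P0@[9:9],P1@[8:9]
[10] read 'a'  n3⇒n4 ·f
[11] read 'c'  n4⇒n5
[12] read 'd'  n5⇒n6  emit P3@[11:12]
[13] read 'c'  n6⇒n7
[14] read 'a'  n7⇒n8  emit P2@[10:14],P6@[11:14]
[15] read 'c'  n8⇒n5 ·f
[16] read 'd'  n5⇒n6  emit P3@[15:16]
[17] read 'c'  n6⇒n7
[18] read 'a'  n7⇒n8  emit P2@[14:18],P6@[15:18]
[19] read 'a'  n8⇒n4 ·f
[20] read 'c'  n4⇒n5
[21] read 'b'  n5⇒n3 ·f  emit P0@[21:21],P1@[20:21]
[22] read 'c'  n3⇒n11 ·f  emit P5@[21:22]
[23] read 'b'  n11⇒n3 ·f  emit P0@[23:23],P1@[22:23]
[24] read 'a'  n3⇒n4 ·f
[25] read 'a'  n4⇒n4 ·f
[26] read 'c'  n4⇒n5
[27] read 'd'  n5⇒n6  emit P3@[26:27]
[28] read 'c'  n6⇒n7
[29] read 'a'  n7⇒n8  emit P2@[25:29],P6@[26:29]
[30] read 'c'  n8⇒n5 ·f

Matches: [[1,0],[1,1],[2,0],[2,4],[5,0],[6,0],[6,4],[9,0],[9,1],[12,3],[14,2],[14,6],[16,3],[18,2],[18,6],[21,0],[21,1],[22,5],[23,0],[23,1],[27,3],[29,2],[29,6]]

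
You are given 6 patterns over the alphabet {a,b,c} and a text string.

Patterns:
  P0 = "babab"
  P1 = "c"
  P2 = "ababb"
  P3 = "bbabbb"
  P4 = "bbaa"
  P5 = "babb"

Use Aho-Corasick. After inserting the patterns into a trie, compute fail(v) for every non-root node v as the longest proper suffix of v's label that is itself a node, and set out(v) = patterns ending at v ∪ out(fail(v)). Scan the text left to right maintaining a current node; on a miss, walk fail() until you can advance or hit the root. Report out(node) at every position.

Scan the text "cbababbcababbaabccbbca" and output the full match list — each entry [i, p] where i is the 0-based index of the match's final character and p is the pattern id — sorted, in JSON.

Construct AC machine:
Trie nodes:
  0='ε' goto a→7 b→1 c→6
  1='b' goto a→2 b→12
  2='ba' goto b→3
  3='bab' goto a→4 b→18
  4='baba' goto b→5
  5='babab' goto ·  ←P0
  6='c' goto ·  ←P1
  7='a' goto b→8
  8='ab' goto a→9
  9='aba' goto b→10
  10='abab' goto b→11
  11='ababb' goto ·  ←P2
  12='bb' goto a→13
  13='bba' goto a→17 b→14
  14='bbab' goto b→15
  15='bbabb' goto b→16
  16='bbabbb' goto ·  ←P3
  17='bbaa' goto ·  ←P4
  18='babb' goto ·  ←P5

BFS fail/out derivation:
  n1('b'): parent n0 fail=0; on 'b' 0 → fail=0;  out ∅∪∅=∅
  n6('c'): parent n0 fail=0; on 'c' 0 → fail=0;  out {1}∪∅={1}
  n7('a'): parent n0 fail=0; on 'a' 0 → fail=0;  out ∅∪∅=∅
  n2('ba'): parent n1 fail=0; on 'a' 0 → fail=7;  out ∅∪∅=∅
  n8('ab'): parent n7 fail=0; on 'b' 0 → fail=1;  out ∅∪∅=∅
  n12('bb'): parent n1 fail=0; on 'b' 0 → fail=1;  out ∅∪∅=∅
  n3('bab'): parent n2 fail=7; on 'b' 7 → fail=8;  out ∅∪∅=∅
  n9('aba'): parent n8 fail=1; on 'a' 1 → fail=2;  out ∅∪∅=∅
  n13('bba'): parent n12 fail=1; on 'a' 1 → fail=2;  out ∅∪∅=∅
  n4('baba'): parent n3 fail=8; on 'a' 8 → fail=9;  out ∅∪∅=∅
  n10('abab'): parent n9 fail=2; on 'b' 2 → fail=3;  out ∅∪∅=∅
  n14('bbab'): parent n13 fail=2; on 'b' 2 → fail=3;  out ∅∪∅=∅
  n17('bbaa'): parent n13 fail=2; on 'a' 2→7→0 → fail=7;  out {4}∪∅={4}
  n18('babb'): parent n3 fail=8; on 'b' 8→1 → fail=12;  out {5}∪∅={5}
  n5('babab'): parent n4 fail=9; on 'b' 9 → fail=10;  out {0}∪∅={0}
  n11('ababb'): parent n10 fail=3; on 'b' 3 → fail=18;  out {2}∪{5}={2,5}
  n15('bbabb'): parent n14 fail=3; on 'b' 3 → fail=18;  out ∅∪{5}={5}
  n16('bbabbb'): parent n15 fail=18; on 'b' 18→12→1 → fail=12;  out {3}∪∅={3}

Scan:
pos 0 'c': at 6  ** P1@[0:0]
pos 1 'b': at 1 ·f
pos 2 'a': at 2
pos 3 'b': at 3
pos 4 'a': at 4
pos 5 'b': at 5  ** P0@[1:5]
pos 6 'b': at 11 ·f  ** P2@[2:6],P5@[3:6]
pos 7 'c': at 6 ·f  ** P1@[7:7]
pos 8 'a': at 7 ·f
pos 9 'b': at 8
pos 10 'a': at 9
pos 11 'b': at 10
pos 12 'b': at 11  ** P2@[8:12],P5@[9:12]
pos 13 'a': at 13 ·f
pos 14 'a': at 17  ** P4@[11:14]
pos 15 'b': at 8 ·f
pos 16 'c': at 6 ·f  ** P1@[16:16]
pos 17 'c': at 6 ·f  ** P1@[17:17]
pos 18 'b': at 1 ·f
pos 19 'b': at 12
pos 20 'c': at 6 ·f  ** P1@[20:20]
pos 21 'a': at 7 ·f

Matches: [[0,1],[5,0],[6,2],[6,5],[7,1],[12,2],[12,5],[14,4],[16,1],[17,1],[20,1]]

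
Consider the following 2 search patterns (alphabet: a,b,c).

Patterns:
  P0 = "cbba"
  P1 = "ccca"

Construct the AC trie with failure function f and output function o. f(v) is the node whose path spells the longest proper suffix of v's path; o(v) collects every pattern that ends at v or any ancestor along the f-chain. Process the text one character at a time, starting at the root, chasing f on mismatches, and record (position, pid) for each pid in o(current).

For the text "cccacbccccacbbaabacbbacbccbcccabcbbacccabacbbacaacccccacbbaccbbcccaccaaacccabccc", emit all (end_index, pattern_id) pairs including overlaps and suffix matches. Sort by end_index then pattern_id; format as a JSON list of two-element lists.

Build automaton:
Trie (insert patterns):
  n0 'ε': c→1
  n1 'c': b→2 c→5
  n2 'cb': b→3
  n3 'cbb': a→4
  n4 'cbba': ·  ←P0
  n5 'cc': c→6
  n6 'ccc': a→7
  n7 'ccca': ·  ←P1

Failure links (BFS by depth):
  fail(1) 'c': from fail(0)=0 chase 'c': 0 ⇒ 0;  out=∅∪out(0)=∅
  fail(2) 'cb': from fail(1)=0 chase 'b': 0 ⇒ 0;  out=∅∪out(0)=∅
  fail(5) 'cc': from fail(1)=0 chase 'c': 0 ⇒ 1;  out=∅∪out(1)=∅
  fail(3) 'cbb': from fail(2)=0 chase 'b': 0 ⇒ 0;  out=∅∪out(0)=∅
  fail(6) 'ccc': from fail(5)=1 chase 'c': 1 ⇒ 5;  out=∅∪out(5)=∅
  fail(4) 'cbba': from fail(3)=0 chase 'a': 0 ⇒ 0;  out={0}∪out(0)={0}
  fail(7) 'ccca': from fail(6)=5 chase 'a': 5→1→0 ⇒ 0;  out={1}∪out(0)={1}

Run:
pos 0 'c': at 1
pos 1 'c': at 5
pos 2 'c': at 6
pos 3 'a': at 7  emit P1@[0:3]
pos 4 'c': at 1 (via fail)
pos 5 'b': at 2
pos 6 'c': at 1 (via fail)
pos 7 'c': at 5
pos 8 'c': at 6
pos 9 'c': at 6 (via fail)
pos 10 'a': at 7  emit P1@[7:10]
pos 11 'c': at 1 (via fail)
pos 12 'b': at 2
pos 13 'b': at 3
pos 14 'a': at 4  emit P0@[11:14]
pos 15 'a': at 0 (via fail)
pos 16 'b': at 0
pos 17 'a': at 0
pos 18 'c': at 1
pos 19 'b': at 2
pos 20 'b': at 3
pos 21 'a': at 4  emit P0@[18:21]
pos 22 'c': at 1 (via fail)
pos 23 'b': at 2
pos 24 'c': at 1 (via fail)
pos 25 'c': at 5
pos 26 'b': at 2 (via fail)
pos 27 'c': at 1 (via fail)
pos 28 'c': at 5
pos 29 'c': at 6
pos 30 'a': at 7  emit P1@[27:30]
pos 31 'b': at 0 (via fail)
pos 32 'c': at 1
pos 33 'b': at 2
pos 34 'b': at 3
pos 35 'a': at 4  emit P0@[32:35]
pos 36 'c': at 1 (via fail)
pos 37 'c': at 5
pos 38 'c': at 6
pos 39 'a': at 7  emit P1@[36:39]
pos 40 'b': at 0 (via fail)
pos 41 'a': at 0
pos 42 'c': at 1
pos 43 'b': at 2
pos 44 'b': at 3
pos 45 'a': at 4  emit P0@[42:45]
pos 46 'c': at 1 (via fail)
pos 47 'a': at 0 (via fail)
pos 48 'a': at 0
pos 49 'c': at 1
pos 50 'c': at 5
pos 51 'c': at 6
pos 52 'c': at 6 (via fail)
pos 53 'c': at 6 (via fail)
pos 54 'a': at 7  emit P1@[51:54]
pos 55 'c': at 1 (via fail)
pos 56 'b': at 2
pos 57 'b': at 3
pos 58 'a': at 4  emit P0@[55:58]
pos 59 'c': at 1 (via fail)
pos 60 'c': at 5
pos 61 'b': at 2 (via fail)
pos 62 'b': at 3
pos 63 'c': at 1 (via fail)
pos 64 'c': at 5
pos 65 'c': at 6
pos 66 'a': at 7  emit P1@[63:66]
pos 67 'c': at 1 (via fail)
pos 68 'c': at 5
pos 69 'a': at 0 (via fail)
pos 70 'a': at 0
pos 71 'a': at 0
pos 72 'c': at 1
pos 73 'c': at 5
pos 74 'c': at 6
pos 75 'a': at 7  emit P1@[72:75]
pos 76 'b': at 0 (via fail)
pos 77 'c': at 1
pos 78 'c': at 5
pos 79 'c': at 6

All matches (sorted): [[3,1],[10,1],[14,0],[21,0],[30,1],[35,0],[39,1],[45,0],[54,1],[58,0],[66,1],[75,1]]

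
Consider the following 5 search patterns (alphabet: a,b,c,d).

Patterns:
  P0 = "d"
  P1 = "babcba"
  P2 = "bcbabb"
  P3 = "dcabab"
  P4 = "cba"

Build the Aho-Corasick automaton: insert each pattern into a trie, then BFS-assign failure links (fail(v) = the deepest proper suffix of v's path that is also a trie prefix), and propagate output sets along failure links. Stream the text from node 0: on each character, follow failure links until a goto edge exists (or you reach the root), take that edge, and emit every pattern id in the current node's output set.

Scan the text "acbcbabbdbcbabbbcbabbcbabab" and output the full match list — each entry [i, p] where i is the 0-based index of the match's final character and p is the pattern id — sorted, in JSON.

Build automaton:
Trie nodes:
  n0 'ε': b→2 c→18 d→1
  n1 'd': c→13  ←P0
  n2 'b': a→3 c→8
  n3 'ba': b→4
  n4 'bab': c→5
  n5 'babc': b→6
  n6 'babcb': a→7
  n7 'babcba': ·  ←P1
  n8 'bc': b→9
  n9 'bcb': a→10
  n10 'bcba': b→11
  n11 'bcbab': b→12
  n12 'bcbabb': ·  ←P2
  n13 'dc': a→14
  n14 'dca': b→15
  n15 'dcab': a→16
  n16 'dcaba': b→17
  n17 'dcabab': ·  ←P3
  n18 'c': b→19
  n19 'cb': a→20
  n20 'cba': ·  ←P4

BFS fail/out derivation:
  fail(1) 'd': from fail(0)=0 chase 'd': 0 ⇒ 0;  out={0}∪out(0)={0}
  fail(2) 'b': from fail(0)=0 chase 'b': 0 ⇒ 0;  out=∅∪out(0)=∅
  fail(18) 'c': from fail(0)=0 chase 'c': 0 ⇒ 0;  out=∅∪out(0)=∅
  fail(3) 'ba': from fail(2)=0 chase 'a': 0 ⇒ 0;  out=∅∪out(0)=∅
  fail(8) 'bc': from fail(2)=0 chase 'c': 0 ⇒ 18;  out=∅∪out(18)=∅
  fail(13) 'dc': from fail(1)=0 chase 'c': 0 ⇒ 18;  out=∅∪out(18)=∅
  fail(19) 'cb': from fail(18)=0 chase 'b': 0 ⇒ 2;  out=∅∪out(2)=∅
  fail(4) 'bab': from fail(3)=0 chase 'b': 0 ⇒ 2;  out=∅∪out(2)=∅
  fail(9) 'bcb': from fail(8)=18 chase 'b': 18 ⇒ 19;  out=∅∪out(19)=∅
  fail(14) 'dca': from fail(13)=18 chase 'a': 18→0 ⇒ 0;  out=∅∪out(0)=∅
  fail(20) 'cba': from fail(19)=2 chase 'a': 2 ⇒ 3;  out={4}∪out(3)={4}
  fail(5) 'babc': from fail(4)=2 chase 'c': 2 ⇒ 8;  out=∅∪out(8)=∅
  fail(10) 'bcba': from fail(9)=19 chase 'a': 19 ⇒ 20;  out=∅∪out(20)={4}
  fail(15) 'dcab': from fail(14)=0 chase 'b': 0 ⇒ 2;  out=∅∪out(2)=∅
  fail(6) 'babcb': from fail(5)=8 chase 'b': 8 ⇒ 9;  out=∅∪out(9)=∅
  fail(11) 'bcbab': from fail(10)=20 chase 'b': 20→3 ⇒ 4;  out=∅∪out(4)=∅
  fail(16) 'dcaba': from fail(15)=2 chase 'a': 2 ⇒ 3;  out=∅∪out(3)=∅
  fail(7) 'babcba': from fail(6)=9 chase 'a': 9 ⇒ 10;  out={1}∪out(10)={1,4}
  fail(12) 'bcbabb': from fail(11)=4 chase 'b': 4→2→0 ⇒ 2;  out={2}∪out(2)={2}
  fail(17) 'dcabab': from fail(16)=3 chase 'b': 3 ⇒ 4;  out={3}∪out(4)={3}

Scan:
[0] read 'a'  n0⇒n0
[1] read 'c'  n0⇒n18
[2] read 'b'  n18⇒n19
[3] read 'c'  n19⇒n8 (fail-walked)
[4] read 'b'  n8⇒n9
[5] read 'a'  n9⇒n10  emit P4@[3:5]
[6] read 'b'  n10⇒n11
[7] read 'b'  n11⇒n12  emit P2@[2:7]
[8] read 'd'  n12⇒n1 (fail-walked)  emit P0@[8:8]
[9] read 'b'  n1⇒n2 (fail-walked)
[10] read 'c'  n2⇒n8
[11] read 'b'  n8⇒n9
[12] read 'a'  n9⇒n10  emit P4@[10:12]
[13] read 'b'  n10⇒n11
[14] read 'b'  n11⇒n12  emit P2@[9:14]
[15] read 'b'  n12⇒n2 (fail-walked)
[16] read 'c'  n2⇒n8
[17] read 'b'  n8⇒n9
[18] read 'a'  n9⇒n10  emit P4@[16:18]
[19] read 'b'  n10⇒n11
[20] read 'b'  n11⇒n12  emit P2@[15:20]
[21] read 'c'  n12⇒n8 (fail-walked)
[22] read 'b'  n8⇒n9
[23] read 'a'  n9⇒n10  emit P4@[21:23]
[24] read 'b'  n10⇒n11
[25] read 'a'  n11⇒n3 (fail-walked)
[26] read 'b'  n3⇒n4

All matches (sorted): [[5,4],[7,2],[8,0],[12,4],[14,2],[18,4],[20,2],[23,4]]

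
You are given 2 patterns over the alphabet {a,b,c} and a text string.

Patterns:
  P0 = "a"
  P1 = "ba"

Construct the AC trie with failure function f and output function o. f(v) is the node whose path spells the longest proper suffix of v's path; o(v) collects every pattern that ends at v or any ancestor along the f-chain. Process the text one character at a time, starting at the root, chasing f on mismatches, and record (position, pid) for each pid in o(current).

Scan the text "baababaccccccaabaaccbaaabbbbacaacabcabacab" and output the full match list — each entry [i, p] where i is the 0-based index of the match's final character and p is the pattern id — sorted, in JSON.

Construct AC machine:
Trie nodes:
  0='ε' goto a→1 b→2
  1='a' goto ·  ←P0
  2='b' goto a→3
  3='ba' goto ·  ←P1

BFS fail/out derivation:
  fail(1) 'a': from fail(0)=0 chase 'a': 0 ⇒ 0;  out={0}∪out(0)={0}
  fail(2) 'b': from fail(0)=0 chase 'b': 0 ⇒ 0;  out=∅∪out(0)=∅
  fail(3) 'ba': from fail(2)=0 chase 'a': 0 ⇒ 1;  out={1}∪out(1)={0,1}

Scan:
pos 0 'b': at 2
pos 1 'a': at 3  emit P0@[1:1],P1@[0:1]
pos 2 'a': at 1 (fail-walked)  emit P0@[2:2]
pos 3 'b': at 2 (fail-walked)
pos 4 'a': at 3  emit P0@[4:4],P1@[3:4]
pos 5 'b': at 2 (fail-walked)
pos 6 'a': at 3  emit P0@[6:6],P1@[5:6]
pos 7 'c': at 0 (fail-walked)
pos 8 'c': at 0
pos 9 'c': at 0
pos 10 'c': at 0
pos 11 'c': at 0
pos 12 'c': at 0
pos 13 'a': at 1  emit P0@[13:13]
pos 14 'a': at 1 (fail-walked)  emit P0@[14:14]
pos 15 'b': at 2 (fail-walked)
pos 16 'a': at 3  emit P0@[16:16],P1@[15:16]
pos 17 'a': at 1 (fail-walked)  emit P0@[17:17]
pos 18 'c': at 0 (fail-walked)
pos 19 'c': at 0
pos 20 'b': at 2
pos 21 'a': at 3  emit P0@[21:21],P1@[20:21]
pos 22 'a': at 1 (fail-walked)  emit P0@[22:22]
pos 23 'a': at 1 (fail-walked)  emit P0@[23:23]
pos 24 'b': at 2 (fail-walked)
pos 25 'b': at 2 (fail-walked)
pos 26 'b': at 2 (fail-walked)
pos 27 'b': at 2 (fail-walked)
pos 28 'a': at 3  emit P0@[28:28],P1@[27:28]
pos 29 'c': at 0 (fail-walked)
pos 30 'a': at 1  emit P0@[30:30]
pos 31 'a': at 1 (fail-walked)  emit P0@[31:31]
pos 32 'c': at 0 (fail-walked)
pos 33 'a': at 1  emit P0@[33:33]
pos 34 'b': at 2 (fail-walked)
pos 35 'c': at 0 (fail-walked)
pos 36 'a': at 1  emit P0@[36:36]
pos 37 'b': at 2 (fail-walked)
pos 38 'a': at 3  emit P0@[38:38],P1@[37:38]
pos 39 'c': at 0 (fail-walked)
pos 40 'a': at 1  emit P0@[40:40]
pos 41 'b': at 2 (fail-walked)

Result: [[1,0],[1,1],[2,0],[4,0],[4,1],[6,0],[6,1],[13,0],[14,0],[16,0],[16,1],[17,0],[21,0],[21,1],[22,0],[23,0],[28,0],[28,1],[30,0],[31,0],[33,0],[36,0],[38,0],[38,1],[40,0]]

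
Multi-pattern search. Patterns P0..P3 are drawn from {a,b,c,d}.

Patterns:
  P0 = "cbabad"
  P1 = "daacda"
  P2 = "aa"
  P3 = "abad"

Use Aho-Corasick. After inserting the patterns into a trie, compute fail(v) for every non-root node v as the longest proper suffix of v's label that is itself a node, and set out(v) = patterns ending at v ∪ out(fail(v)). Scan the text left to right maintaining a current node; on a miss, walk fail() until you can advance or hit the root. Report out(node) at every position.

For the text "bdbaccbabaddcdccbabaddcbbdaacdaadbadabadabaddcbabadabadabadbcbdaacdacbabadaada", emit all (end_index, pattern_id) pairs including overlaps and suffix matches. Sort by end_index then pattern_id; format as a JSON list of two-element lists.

Build:
Trie (insert patterns):
  n0 'ε': a→13 c→1 d→7
  n1 'c': b→2
  n2 'cb': a→3
  n3 'cba': b→4
  n4 'cbab': a→5
  n5 'cbaba': d→6
  n6 'cbabad': ·  [P0 ends]
  n7 'd': a→8
  n8 'da': a→9
  n9 'daa': c→10
  n10 'daac': d→11
  n11 'daacd': a→12
  n12 'daacda': ·  [P1 ends]
  n13 'a': a→14 b→15
  n14 'aa': ·  [P2 ends]
  n15 'ab': a→16
  n16 'aba': d→17
  n17 'abad': ·  [P3 ends]

Failure links (BFS by depth):
  n1('c'): parent n0 fail=0; on 'c' 0 → fail=0;  out ∅∪∅=∅
  n7('d'): parent n0 fail=0; on 'd' 0 → fail=0;  out ∅∪∅=∅
  n13('a'): parent n0 fail=0; on 'a' 0 → fail=0;  out ∅∪∅=∅
  n2('cb'): parent n1 fail=0; on 'b' 0 → fail=0;  out ∅∪∅=∅
  n8('da'): parent n7 fail=0; on 'a' 0 → fail=13;  out ∅∪∅=∅
  n14('aa'): parent n13 fail=0; on 'a' 0 → fail=13;  out {2}∪∅={2}
  n15('ab'): parent n13 fail=0; on 'b' 0 → fail=0;  out ∅∪∅=∅
  n3('cba'): parent n2 fail=0; on 'a' 0 → fail=13;  out ∅∪∅=∅
  n9('daa'): parent n8 fail=13; on 'a' 13 → fail=14;  out ∅∪{2}={2}
  n16('aba'): parent n15 fail=0; on 'a' 0 → fail=13;  out ∅∪∅=∅
  n4('cbab'): parent n3 fail=13; on 'b' 13 → fail=15;  out ∅∪∅=∅
  n10('daac'): parent n9 fail=14; on 'c' 14→13→0 → fail=1;  out ∅∪∅=∅
  n17('abad'): parent n16 fail=13; on 'd' 13→0 → fail=7;  out {3}∪∅={3}
  n5('cbaba'): parent n4 fail=15; on 'a' 15 → fail=16;  out ∅∪∅=∅
  n11('daacd'): parent n10 fail=1; on 'd' 1→0 → fail=7;  out ∅∪∅=∅
  n6('cbabad'): parent n5 fail=16; on 'd' 16 → fail=17;  out {0}∪{3}={0,3}
  n12('daacda'): parent n11 fail=7; on 'a' 7 → fail=8;  out {1}∪∅={1}

Run:
pos 0 'b': at 0
pos 1 'd': at 7
pos 2 'b': at 0 (via fail)
pos 3 'a': at 13
pos 4 'c': at 1 (via fail)
pos 5 'c': at 1 (via fail)
pos 6 'b': at 2
pos 7 'a': at 3
pos 8 'b': at 4
pos 9 'a': at 5
pos 10 'd': at 6  emit P0@[5:10],P3@[7:10]
pos 11 'd': at 7 (via fail)
pos 12 'c': at 1 (via fail)
pos 13 'd': at 7 (via fail)
pos 14 'c': at 1 (via fail)
pos 15 'c': at 1 (via fail)
pos 16 'b': at 2
pos 17 'a': at 3
pos 18 'b': at 4
pos 19 'a': at 5
pos 20 'd': at 6  emit P0@[15:20],P3@[17:20]
pos 21 'd': at 7 (via fail)
pos 22 'c': at 1 (via fail)
pos 23 'b': at 2
pos 24 'b': at 0 (via fail)
pos 25 'd': at 7
pos 26 'a': at 8
pos 27 'a': at 9  emit P2@[26:27]
pos 28 'c': at 10
pos 29 'd': at 11
pos 30 'a': at 12  emit P1@[25:30]
pos 31 'a': at 9 (via fail)  emit P2@[30:31]
pos 32 'd': at 7 (via fail)
pos 33 'b': at 0 (via fail)
pos 34 'a': at 13
pos 35 'd': at 7 (via fail)
pos 36 'a': at 8
pos 37 'b': at 15 (via fail)
pos 38 'a': at 16
pos 39 'd': at 17  emit P3@[36:39]
pos 40 'a': at 8 (via fail)
pos 41 'b': at 15 (via fail)
pos 42 'a': at 16
pos 43 'd': at 17  emit P3@[40:43]
pos 44 'd': at 7 (via fail)
pos 45 'c': at 1 (via fail)
pos 46 'b': at 2
pos 47 'a': at 3
pos 48 'b': at 4
pos 49 'a': at 5
pos 50 'd': at 6  emit P0@[45:50],P3@[47:50]
pos 51 'a': at 8 (via fail)
pos 52 'b': at 15 (via fail)
pos 53 'a': at 16
pos 54 'd': at 17  emit P3@[51:54]
pos 55 'a': at 8 (via fail)
pos 56 'b': at 15 (via fail)
pos 57 'a': at 16
pos 58 'd': at 17  emit P3@[55:58]
pos 59 'b': at 0 (via fail)
pos 60 'c': at 1
pos 61 'b': at 2
pos 62 'd': at 7 (via fail)
pos 63 'a': at 8
pos 64 'a': at 9  emit P2@[63:64]
pos 65 'c': at 10
pos 66 'd': at 11
pos 67 'a': at 12  emit P1@[62:67]
pos 68 'c': at 1 (via fail)
pos 69 'b': at 2
pos 70 'a': at 3
pos 71 'b': at 4
pos 72 'a': at 5
pos 73 'd': at 6  emit P0@[68:73],P3@[70:73]
pos 74 'a': at 8 (via fail)
pos 75 'a': at 9  emit P2@[74:75]
pos 76 'd': at 7 (via fail)
pos 77 'a': at 8

Result: [[10,0],[10,3],[20,0],[20,3],[27,2],[30,1],[31,2],[39,3],[43,3],[50,0],[50,3],[54,3],[58,3],[64,2],[67,1],[73,0],[73,3],[75,2]]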